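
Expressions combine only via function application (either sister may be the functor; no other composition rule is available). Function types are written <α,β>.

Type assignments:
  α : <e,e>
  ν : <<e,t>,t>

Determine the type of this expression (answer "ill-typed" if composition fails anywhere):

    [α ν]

ill-typed

[α ν]: <e,e> with <<e,t>,t> — neither is a function whose domain matches the other; composition fails here.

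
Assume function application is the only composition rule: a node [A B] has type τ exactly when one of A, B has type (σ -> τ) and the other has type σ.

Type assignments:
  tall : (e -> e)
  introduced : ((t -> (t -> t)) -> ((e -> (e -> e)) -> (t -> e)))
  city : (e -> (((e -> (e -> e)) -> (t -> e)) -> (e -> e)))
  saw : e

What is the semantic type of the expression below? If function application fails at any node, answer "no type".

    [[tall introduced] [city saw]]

[tall introduced]: (e -> e) with ((t -> (t -> t)) -> ((e -> (e -> e)) -> (t -> e))) — neither is a function whose domain matches the other; composition fails here.

no type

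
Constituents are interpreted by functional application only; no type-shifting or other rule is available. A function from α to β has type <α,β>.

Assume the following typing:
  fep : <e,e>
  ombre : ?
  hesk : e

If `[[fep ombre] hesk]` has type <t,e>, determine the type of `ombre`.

<<e,e>,<e,<t,e>>>

[[fep ombre] hesk] is required to be <t,e>. hesk : e cannot yield <t,e> as functor, so [fep ombre] : <e,<t,e>>.
[fep ombre] is required to be <e,<t,e>>. fep : <e,e> cannot yield <e,<t,e>> as functor, so ombre : <<e,e>,<e,<t,e>>>.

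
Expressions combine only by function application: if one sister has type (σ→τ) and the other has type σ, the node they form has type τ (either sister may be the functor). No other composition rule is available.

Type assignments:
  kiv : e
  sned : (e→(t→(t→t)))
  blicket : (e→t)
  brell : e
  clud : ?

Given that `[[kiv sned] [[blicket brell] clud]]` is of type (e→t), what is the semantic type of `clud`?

(t→((t→(t→t))→(e→t)))

[[kiv sned] [[blicket brell] clud]] is required to be (e→t). [kiv sned] : (t→(t→t)) cannot yield (e→t) as functor, so [[blicket brell] clud] : ((t→(t→t))→(e→t)).
[[blicket brell] clud] is required to be ((t→(t→t))→(e→t)). [blicket brell] : t cannot yield ((t→(t→t))→(e→t)) as functor, so clud : (t→((t→(t→t))→(e→t))).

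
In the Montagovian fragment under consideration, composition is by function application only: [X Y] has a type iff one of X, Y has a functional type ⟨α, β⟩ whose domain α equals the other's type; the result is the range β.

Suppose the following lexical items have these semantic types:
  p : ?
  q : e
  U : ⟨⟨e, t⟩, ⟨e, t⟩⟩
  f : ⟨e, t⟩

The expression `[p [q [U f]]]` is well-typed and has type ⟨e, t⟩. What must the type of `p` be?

⟨t, ⟨e, t⟩⟩

For [p [q [U f]]] to have type ⟨e, t⟩ with [q [U f]] of type t, p must be the function: p : ⟨t, ⟨e, t⟩⟩.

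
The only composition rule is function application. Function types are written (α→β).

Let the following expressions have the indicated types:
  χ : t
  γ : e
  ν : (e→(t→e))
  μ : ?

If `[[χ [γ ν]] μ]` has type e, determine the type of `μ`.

(e→e)

[[χ [γ ν]] μ] is required to be e. [χ [γ ν]] : e cannot yield e as functor, so μ : (e→e).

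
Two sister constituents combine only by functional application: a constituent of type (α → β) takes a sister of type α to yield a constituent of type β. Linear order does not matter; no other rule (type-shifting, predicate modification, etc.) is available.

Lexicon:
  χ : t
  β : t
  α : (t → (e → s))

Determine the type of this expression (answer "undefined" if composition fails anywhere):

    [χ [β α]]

[β α]: α is (t → (e → s)), β is t; result (e → s).
[χ [β α]]: t with (e → s) — neither is a function whose domain matches the other; composition fails here.

undefined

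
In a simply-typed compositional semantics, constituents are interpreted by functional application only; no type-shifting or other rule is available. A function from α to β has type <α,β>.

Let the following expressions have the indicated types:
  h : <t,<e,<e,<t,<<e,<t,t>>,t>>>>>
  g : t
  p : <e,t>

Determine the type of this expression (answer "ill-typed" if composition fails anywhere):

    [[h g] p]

[h g] — h of type <t,<e,<e,<t,<<e,<t,t>>,t>>>>> combines with g of type t: type <e,<e,<t,<<e,<t,t>>,t>>>>.
At [[h g] p]: neither <e,<e,<t,<<e,<t,t>>,t>>>> nor <e,t> can take the other as argument; the node is ill-typed.

ill-typed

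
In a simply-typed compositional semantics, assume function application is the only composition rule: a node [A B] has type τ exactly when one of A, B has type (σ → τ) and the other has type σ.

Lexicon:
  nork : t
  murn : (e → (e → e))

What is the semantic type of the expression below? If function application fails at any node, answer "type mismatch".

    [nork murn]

type mismatch

[nork murn]: t and (e → (e → e)) cannot combine by function application — type clash.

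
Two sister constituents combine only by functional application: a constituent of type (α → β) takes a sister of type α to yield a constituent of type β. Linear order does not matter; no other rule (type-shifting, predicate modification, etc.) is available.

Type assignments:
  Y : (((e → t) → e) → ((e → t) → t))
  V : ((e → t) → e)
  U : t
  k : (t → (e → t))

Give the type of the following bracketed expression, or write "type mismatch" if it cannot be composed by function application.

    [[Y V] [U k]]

t

[Y V] — Y of type (((e → t) → e) → ((e → t) → t)) combines with V of type ((e → t) → e): type ((e → t) → t).
[U k] — k of type (t → (e → t)) combines with U of type t: type (e → t).
[[Y V] [U k]] — [Y V] of type ((e → t) → t) combines with [U k] of type (e → t): type t.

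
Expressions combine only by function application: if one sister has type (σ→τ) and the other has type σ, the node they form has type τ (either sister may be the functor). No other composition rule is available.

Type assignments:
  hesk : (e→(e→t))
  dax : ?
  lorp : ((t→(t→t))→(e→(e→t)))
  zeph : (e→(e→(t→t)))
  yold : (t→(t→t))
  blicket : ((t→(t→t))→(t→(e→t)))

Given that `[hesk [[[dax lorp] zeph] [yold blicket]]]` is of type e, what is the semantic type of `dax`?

(((t→(t→t))→(e→(e→t)))→((e→(e→(t→t)))→((t→(e→t))→((e→(e→t))→e))))

[hesk [[[dax lorp] zeph] [yold blicket]]] must have type e. The sister hesk has type (e→(e→t)); that is not a function onto e, so [[[dax lorp] zeph] [yold blicket]] must be the functor, of type ((e→(e→t))→e).
[[[dax lorp] zeph] [yold blicket]] must have type ((e→(e→t))→e). The sister [yold blicket] has type (t→(e→t)); that is not a function onto ((e→(e→t))→e), so [[dax lorp] zeph] must be the functor, of type ((t→(e→t))→((e→(e→t))→e)).
[[dax lorp] zeph] must have type ((t→(e→t))→((e→(e→t))→e)). The sister zeph has type (e→(e→(t→t))); that is not a function onto ((t→(e→t))→((e→(e→t))→e)), so [dax lorp] must be the functor, of type ((e→(e→(t→t)))→((t→(e→t))→((e→(e→t))→e))).
[dax lorp] must have type ((e→(e→(t→t)))→((t→(e→t))→((e→(e→t))→e))). The sister lorp has type ((t→(t→t))→(e→(e→t))); that is not a function onto ((e→(e→(t→t)))→((t→(e→t))→((e→(e→t))→e))), so dax must be the functor, of type (((t→(t→t))→(e→(e→t)))→((e→(e→(t→t)))→((t→(e→t))→((e→(e→t))→e)))).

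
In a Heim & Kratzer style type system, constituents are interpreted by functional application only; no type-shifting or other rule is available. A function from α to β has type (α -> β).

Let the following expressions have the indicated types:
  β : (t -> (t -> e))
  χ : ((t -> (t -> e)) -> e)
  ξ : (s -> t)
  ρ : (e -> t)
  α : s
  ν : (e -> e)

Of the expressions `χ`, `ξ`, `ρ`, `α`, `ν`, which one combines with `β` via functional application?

χ — combines: χ : ((t -> (t -> e)) -> e) takes β : (t -> (t -> e)) as argument, giving e.
ξ : (s -> t) — no; β wants t, and ξ wants s.
ρ : (e -> t) — no; β wants t, and ρ wants e.
α : s — no; β wants t, and α wants nothing (atomic).
ν : (e -> e) — no; β wants t, and ν wants e.

χ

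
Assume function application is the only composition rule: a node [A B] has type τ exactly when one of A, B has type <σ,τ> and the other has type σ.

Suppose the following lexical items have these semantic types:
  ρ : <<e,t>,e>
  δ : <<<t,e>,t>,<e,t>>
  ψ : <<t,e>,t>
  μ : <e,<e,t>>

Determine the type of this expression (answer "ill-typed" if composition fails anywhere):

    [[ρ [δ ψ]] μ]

<e,t>

At [δ ψ], δ : <<<t,e>,t>,<e,t>> takes ψ : <<t,e>,t>, giving <e,t>.
At [ρ [δ ψ]], ρ : <<e,t>,e> takes [δ ψ] : <e,t>, giving e.
At [[ρ [δ ψ]] μ], μ : <e,<e,t>> takes [ρ [δ ψ]] : e, giving <e,t>.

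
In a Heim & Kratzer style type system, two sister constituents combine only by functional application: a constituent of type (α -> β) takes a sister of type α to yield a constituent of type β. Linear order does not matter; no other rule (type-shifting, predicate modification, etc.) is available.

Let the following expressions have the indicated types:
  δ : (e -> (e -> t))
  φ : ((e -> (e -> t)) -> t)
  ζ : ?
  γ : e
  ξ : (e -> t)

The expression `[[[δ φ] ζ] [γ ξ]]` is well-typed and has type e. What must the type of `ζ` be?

At [[[δ φ] ζ] [γ ξ]] (required: e): [γ ξ] is t, which is not a function with range e; hence [[δ φ] ζ] is the functor — type (t -> e).
At [[δ φ] ζ] (required: (t -> e)): [δ φ] is t, which is not a function with range (t -> e); hence ζ is the functor — type (t -> (t -> e)).

(t -> (t -> e))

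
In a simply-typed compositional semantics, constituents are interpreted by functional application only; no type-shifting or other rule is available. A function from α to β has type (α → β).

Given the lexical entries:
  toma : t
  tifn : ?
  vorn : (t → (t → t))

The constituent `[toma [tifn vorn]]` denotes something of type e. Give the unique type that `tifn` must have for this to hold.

[toma [tifn vorn]] is required to be e. toma : t cannot yield e as functor, so [tifn vorn] : (t → e).
[tifn vorn] is required to be (t → e). vorn : (t → (t → t)) cannot yield (t → e) as functor, so tifn : ((t → (t → t)) → (t → e)).

((t → (t → t)) → (t → e))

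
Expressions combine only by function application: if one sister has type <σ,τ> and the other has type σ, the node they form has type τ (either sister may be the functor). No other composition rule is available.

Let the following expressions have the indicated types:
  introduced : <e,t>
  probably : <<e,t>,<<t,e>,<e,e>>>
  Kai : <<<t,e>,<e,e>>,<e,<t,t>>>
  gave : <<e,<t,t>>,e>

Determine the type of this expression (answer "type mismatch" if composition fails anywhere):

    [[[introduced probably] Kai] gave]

e

[introduced probably]: <<e,t>,<<t,e>,<e,e>>> applied to <e,t> yields <<t,e>,<e,e>>.
[[introduced probably] Kai]: <<<t,e>,<e,e>>,<e,<t,t>>> applied to <<t,e>,<e,e>> yields <e,<t,t>>.
[[[introduced probably] Kai] gave]: <<e,<t,t>>,e> applied to <e,<t,t>> yields e.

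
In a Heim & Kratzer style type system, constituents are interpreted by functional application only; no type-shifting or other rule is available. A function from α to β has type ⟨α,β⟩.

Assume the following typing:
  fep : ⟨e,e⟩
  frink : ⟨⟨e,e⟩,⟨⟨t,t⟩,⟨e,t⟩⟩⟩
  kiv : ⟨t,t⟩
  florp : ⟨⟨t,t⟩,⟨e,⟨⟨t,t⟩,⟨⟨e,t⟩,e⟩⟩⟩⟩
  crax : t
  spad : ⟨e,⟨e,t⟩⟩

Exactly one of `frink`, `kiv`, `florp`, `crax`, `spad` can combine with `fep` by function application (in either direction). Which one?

frink — combines: frink : ⟨⟨e,e⟩,⟨⟨t,t⟩,⟨e,t⟩⟩⟩ takes fep : ⟨e,e⟩ as argument, giving ⟨⟨t,t⟩,⟨e,t⟩⟩.
kiv : ⟨t,t⟩ — no; fep wants e, and kiv wants t.
florp : ⟨⟨t,t⟩,⟨e,⟨⟨t,t⟩,⟨⟨e,t⟩,e⟩⟩⟩⟩ — no; fep wants e, and florp wants ⟨t,t⟩.
crax : t — no; fep wants e, and crax wants nothing (atomic).
spad : ⟨e,⟨e,t⟩⟩ — no; fep wants e, and spad wants e.

frink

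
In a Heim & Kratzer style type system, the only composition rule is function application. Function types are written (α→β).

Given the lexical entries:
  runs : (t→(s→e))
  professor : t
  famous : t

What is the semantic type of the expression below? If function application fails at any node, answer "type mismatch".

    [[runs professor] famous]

type mismatch

At [runs professor], runs : (t→(s→e)) takes professor : t, giving (s→e).
[[runs professor] famous]: (s→e) with t — neither is a function whose domain matches the other; composition fails here.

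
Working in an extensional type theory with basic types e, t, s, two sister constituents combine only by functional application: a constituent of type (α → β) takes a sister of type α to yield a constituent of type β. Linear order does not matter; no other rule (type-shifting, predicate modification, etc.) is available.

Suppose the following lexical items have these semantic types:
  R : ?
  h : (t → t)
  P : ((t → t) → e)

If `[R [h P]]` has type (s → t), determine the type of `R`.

(e → (s → t))

At [R [h P]] (required: (s → t)): [h P] is e, which is not a function with range (s → t); hence R is the functor — type (e → (s → t)).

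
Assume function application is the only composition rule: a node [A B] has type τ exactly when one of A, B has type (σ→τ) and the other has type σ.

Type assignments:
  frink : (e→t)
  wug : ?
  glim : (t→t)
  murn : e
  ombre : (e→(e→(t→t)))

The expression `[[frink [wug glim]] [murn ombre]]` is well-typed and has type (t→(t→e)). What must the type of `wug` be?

[[frink [wug glim]] [murn ombre]] must have type (t→(t→e)). The sister [murn ombre] has type (e→(t→t)); that is not a function onto (t→(t→e)), so [frink [wug glim]] must be the functor, of type ((e→(t→t))→(t→(t→e))).
[frink [wug glim]] must have type ((e→(t→t))→(t→(t→e))). The sister frink has type (e→t); that is not a function onto ((e→(t→t))→(t→(t→e))), so [wug glim] must be the functor, of type ((e→t)→((e→(t→t))→(t→(t→e)))).
[wug glim] must have type ((e→t)→((e→(t→t))→(t→(t→e)))). The sister glim has type (t→t); that is not a function onto ((e→t)→((e→(t→t))→(t→(t→e)))), so wug must be the functor, of type ((t→t)→((e→t)→((e→(t→t))→(t→(t→e))))).

((t→t)→((e→t)→((e→(t→t))→(t→(t→e)))))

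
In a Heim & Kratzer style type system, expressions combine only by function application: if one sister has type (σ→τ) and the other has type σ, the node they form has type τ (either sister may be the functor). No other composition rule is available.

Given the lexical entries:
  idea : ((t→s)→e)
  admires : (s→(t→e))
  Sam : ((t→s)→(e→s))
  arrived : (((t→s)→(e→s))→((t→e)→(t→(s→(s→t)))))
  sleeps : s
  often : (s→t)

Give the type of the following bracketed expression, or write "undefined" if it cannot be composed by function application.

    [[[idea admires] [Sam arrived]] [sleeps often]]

[idea admires]: ((t→s)→e) with (s→(t→e)) — neither is a function whose domain matches the other; composition fails here.

undefined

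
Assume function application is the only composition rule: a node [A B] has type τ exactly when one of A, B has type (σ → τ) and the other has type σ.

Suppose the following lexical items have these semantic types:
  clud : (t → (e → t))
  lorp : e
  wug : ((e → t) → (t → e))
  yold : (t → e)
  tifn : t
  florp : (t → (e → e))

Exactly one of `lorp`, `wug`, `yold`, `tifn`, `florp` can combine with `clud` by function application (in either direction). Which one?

lorp : e — clud needs t; lorp needs nothing (atomic); neither fits.
wug : ((e → t) → (t → e)) — clud needs t; wug needs (e → t); neither fits.
yold : (t → e) — clud needs t; yold needs t; neither fits.
tifn — combines: clud : (t → (e → t)) takes tifn : t as argument, giving (e → t).
florp : (t → (e → e)) — clud needs t; florp needs t; neither fits.

tifn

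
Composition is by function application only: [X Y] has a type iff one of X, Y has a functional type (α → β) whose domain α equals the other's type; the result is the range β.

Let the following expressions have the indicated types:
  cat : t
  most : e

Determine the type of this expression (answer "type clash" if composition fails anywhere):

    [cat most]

At [cat most]: neither t nor e can take the other as argument; the node is ill-typed.

type clash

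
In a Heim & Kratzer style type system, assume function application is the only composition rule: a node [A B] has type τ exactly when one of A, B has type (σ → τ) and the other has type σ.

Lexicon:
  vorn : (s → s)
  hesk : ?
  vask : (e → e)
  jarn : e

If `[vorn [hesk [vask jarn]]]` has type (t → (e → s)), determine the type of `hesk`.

[vorn [hesk [vask jarn]]] is required to be (t → (e → s)). vorn : (s → s) cannot yield (t → (e → s)) as functor, so [hesk [vask jarn]] : ((s → s) → (t → (e → s))).
[hesk [vask jarn]] is required to be ((s → s) → (t → (e → s))). [vask jarn] : e cannot yield ((s → s) → (t → (e → s))) as functor, so hesk : (e → ((s → s) → (t → (e → s)))).

(e → ((s → s) → (t → (e → s))))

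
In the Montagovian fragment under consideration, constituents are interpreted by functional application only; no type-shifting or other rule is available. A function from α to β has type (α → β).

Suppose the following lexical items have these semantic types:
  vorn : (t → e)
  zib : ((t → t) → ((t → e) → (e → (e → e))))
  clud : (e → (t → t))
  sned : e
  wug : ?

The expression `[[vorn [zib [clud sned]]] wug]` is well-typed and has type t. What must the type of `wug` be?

[[vorn [zib [clud sned]]] wug] is required to be t. [vorn [zib [clud sned]]] : (e → (e → e)) cannot yield t as functor, so wug : ((e → (e → e)) → t).

((e → (e → e)) → t)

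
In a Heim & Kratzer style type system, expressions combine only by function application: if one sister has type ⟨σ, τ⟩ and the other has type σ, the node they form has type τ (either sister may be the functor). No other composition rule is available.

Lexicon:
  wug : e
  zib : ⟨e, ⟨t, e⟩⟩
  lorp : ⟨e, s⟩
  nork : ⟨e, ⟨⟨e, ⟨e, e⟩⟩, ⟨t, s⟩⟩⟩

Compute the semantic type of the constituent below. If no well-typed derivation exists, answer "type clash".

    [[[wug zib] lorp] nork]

type clash

[wug zib]: zib is ⟨e, ⟨t, e⟩⟩, wug is e; result ⟨t, e⟩.
At [[wug zib] lorp]: neither ⟨t, e⟩ nor ⟨e, s⟩ can take the other as argument; the node is ill-typed.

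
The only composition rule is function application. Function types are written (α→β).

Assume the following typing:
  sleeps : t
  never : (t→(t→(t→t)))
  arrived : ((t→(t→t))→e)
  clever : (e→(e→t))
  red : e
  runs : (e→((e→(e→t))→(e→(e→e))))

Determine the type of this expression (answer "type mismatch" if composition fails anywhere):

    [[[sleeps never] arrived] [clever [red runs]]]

[sleeps never]: (t→(t→(t→t))) applied to t yields (t→(t→t)).
[[sleeps never] arrived]: ((t→(t→t))→e) applied to (t→(t→t)) yields e.
[red runs]: (e→((e→(e→t))→(e→(e→e)))) applied to e yields ((e→(e→t))→(e→(e→e))).
[clever [red runs]]: ((e→(e→t))→(e→(e→e))) applied to (e→(e→t)) yields (e→(e→e)).
[[[sleeps never] arrived] [clever [red runs]]]: (e→(e→e)) applied to e yields (e→e).

(e→e)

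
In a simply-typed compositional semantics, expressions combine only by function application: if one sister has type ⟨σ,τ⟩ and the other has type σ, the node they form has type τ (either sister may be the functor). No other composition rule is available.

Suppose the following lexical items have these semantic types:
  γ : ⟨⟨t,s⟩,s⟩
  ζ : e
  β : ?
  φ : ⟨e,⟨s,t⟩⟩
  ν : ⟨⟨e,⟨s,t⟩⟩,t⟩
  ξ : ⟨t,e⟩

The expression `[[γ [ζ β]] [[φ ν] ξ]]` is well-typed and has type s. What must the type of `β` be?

⟨e,⟨⟨⟨t,s⟩,s⟩,⟨e,s⟩⟩⟩

[[γ [ζ β]] [[φ ν] ξ]] must have type s. The sister [[φ ν] ξ] has type e; that is not a function onto s, so [γ [ζ β]] must be the functor, of type ⟨e,s⟩.
[γ [ζ β]] must have type ⟨e,s⟩. The sister γ has type ⟨⟨t,s⟩,s⟩; that is not a function onto ⟨e,s⟩, so [ζ β] must be the functor, of type ⟨⟨⟨t,s⟩,s⟩,⟨e,s⟩⟩.
[ζ β] must have type ⟨⟨⟨t,s⟩,s⟩,⟨e,s⟩⟩. The sister ζ has type e; that is not a function onto ⟨⟨⟨t,s⟩,s⟩,⟨e,s⟩⟩, so β must be the functor, of type ⟨e,⟨⟨⟨t,s⟩,s⟩,⟨e,s⟩⟩⟩.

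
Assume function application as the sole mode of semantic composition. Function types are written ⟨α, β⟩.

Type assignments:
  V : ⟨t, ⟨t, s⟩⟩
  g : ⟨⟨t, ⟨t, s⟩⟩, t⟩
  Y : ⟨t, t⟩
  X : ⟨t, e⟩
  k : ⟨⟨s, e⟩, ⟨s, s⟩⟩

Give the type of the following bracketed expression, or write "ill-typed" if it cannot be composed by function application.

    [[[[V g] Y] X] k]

[V g]: ⟨⟨t, ⟨t, s⟩⟩, t⟩ applied to ⟨t, ⟨t, s⟩⟩ yields t.
[[V g] Y]: ⟨t, t⟩ applied to t yields t.
[[[V g] Y] X]: ⟨t, e⟩ applied to t yields e.
[[[[V g] Y] X] k]: e and ⟨⟨s, e⟩, ⟨s, s⟩⟩ cannot combine by function application — type clash.

ill-typed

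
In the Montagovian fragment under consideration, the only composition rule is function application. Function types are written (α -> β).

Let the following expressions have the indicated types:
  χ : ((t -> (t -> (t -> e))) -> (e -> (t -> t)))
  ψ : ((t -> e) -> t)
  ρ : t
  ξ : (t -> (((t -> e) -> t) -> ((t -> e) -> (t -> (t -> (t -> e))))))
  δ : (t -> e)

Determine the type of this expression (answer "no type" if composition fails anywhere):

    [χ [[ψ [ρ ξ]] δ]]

[ρ ξ]: functor ξ : (t -> (((t -> e) -> t) -> ((t -> e) -> (t -> (t -> (t -> e)))))), argument ρ : t; result (((t -> e) -> t) -> ((t -> e) -> (t -> (t -> (t -> e))))).
[ψ [ρ ξ]]: functor [ρ ξ] : (((t -> e) -> t) -> ((t -> e) -> (t -> (t -> (t -> e))))), argument ψ : ((t -> e) -> t); result ((t -> e) -> (t -> (t -> (t -> e)))).
[[ψ [ρ ξ]] δ]: functor [ψ [ρ ξ]] : ((t -> e) -> (t -> (t -> (t -> e)))), argument δ : (t -> e); result (t -> (t -> (t -> e))).
[χ [[ψ [ρ ξ]] δ]]: functor χ : ((t -> (t -> (t -> e))) -> (e -> (t -> t))), argument [[ψ [ρ ξ]] δ] : (t -> (t -> (t -> e))); result (e -> (t -> t)).

(e -> (t -> t))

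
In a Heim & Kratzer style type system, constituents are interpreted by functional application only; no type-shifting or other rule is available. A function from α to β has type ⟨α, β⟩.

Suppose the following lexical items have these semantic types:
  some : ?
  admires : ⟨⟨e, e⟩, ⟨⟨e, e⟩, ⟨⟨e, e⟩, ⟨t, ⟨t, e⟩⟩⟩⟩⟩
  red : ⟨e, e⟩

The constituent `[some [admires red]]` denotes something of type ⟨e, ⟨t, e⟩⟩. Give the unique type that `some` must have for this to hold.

At [some [admires red]] (required: ⟨e, ⟨t, e⟩⟩): [admires red] is ⟨⟨e, e⟩, ⟨⟨e, e⟩, ⟨t, ⟨t, e⟩⟩⟩⟩, which is not a function with range ⟨e, ⟨t, e⟩⟩; hence some is the functor — type ⟨⟨⟨e, e⟩, ⟨⟨e, e⟩, ⟨t, ⟨t, e⟩⟩⟩⟩, ⟨e, ⟨t, e⟩⟩⟩.

⟨⟨⟨e, e⟩, ⟨⟨e, e⟩, ⟨t, ⟨t, e⟩⟩⟩⟩, ⟨e, ⟨t, e⟩⟩⟩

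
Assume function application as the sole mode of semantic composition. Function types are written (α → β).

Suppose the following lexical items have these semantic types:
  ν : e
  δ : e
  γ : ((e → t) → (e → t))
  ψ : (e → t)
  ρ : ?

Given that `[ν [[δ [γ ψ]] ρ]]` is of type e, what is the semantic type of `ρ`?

For [ν [[δ [γ ψ]] ρ]] to have type e with ν of type e, [[δ [γ ψ]] ρ] must be the function: [[δ [γ ψ]] ρ] : (e → e).
For [[δ [γ ψ]] ρ] to have type (e → e) with [δ [γ ψ]] of type t, ρ must be the function: ρ : (t → (e → e)).

(t → (e → e))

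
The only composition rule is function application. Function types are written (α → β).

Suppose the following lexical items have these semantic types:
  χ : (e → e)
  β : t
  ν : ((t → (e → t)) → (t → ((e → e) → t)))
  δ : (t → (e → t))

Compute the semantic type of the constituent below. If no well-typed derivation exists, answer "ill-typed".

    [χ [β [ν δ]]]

[ν δ]: ν is ((t → (e → t)) → (t → ((e → e) → t))), δ is (t → (e → t)); result (t → ((e → e) → t)).
[β [ν δ]]: [ν δ] is (t → ((e → e) → t)), β is t; result ((e → e) → t).
[χ [β [ν δ]]]: [β [ν δ]] is ((e → e) → t), χ is (e → e); result t.

t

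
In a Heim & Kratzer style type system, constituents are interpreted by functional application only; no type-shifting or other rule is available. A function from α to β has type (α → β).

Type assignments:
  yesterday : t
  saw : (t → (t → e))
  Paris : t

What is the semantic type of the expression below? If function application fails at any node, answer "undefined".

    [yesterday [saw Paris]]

At [saw Paris], saw : (t → (t → e)) takes Paris : t, giving (t → e).
At [yesterday [saw Paris]], [saw Paris] : (t → e) takes yesterday : t, giving e.

e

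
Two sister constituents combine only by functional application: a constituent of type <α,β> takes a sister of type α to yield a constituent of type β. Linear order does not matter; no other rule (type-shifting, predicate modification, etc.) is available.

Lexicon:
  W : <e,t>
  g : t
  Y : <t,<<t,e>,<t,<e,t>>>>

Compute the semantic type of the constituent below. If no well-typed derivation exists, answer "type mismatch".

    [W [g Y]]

[g Y] — Y of type <t,<<t,e>,<t,<e,t>>>> combines with g of type t: type <<t,e>,<t,<e,t>>>.
At [W [g Y]]: neither <e,t> nor <<t,e>,<t,<e,t>>> can take the other as argument; the node is ill-typed.

type mismatch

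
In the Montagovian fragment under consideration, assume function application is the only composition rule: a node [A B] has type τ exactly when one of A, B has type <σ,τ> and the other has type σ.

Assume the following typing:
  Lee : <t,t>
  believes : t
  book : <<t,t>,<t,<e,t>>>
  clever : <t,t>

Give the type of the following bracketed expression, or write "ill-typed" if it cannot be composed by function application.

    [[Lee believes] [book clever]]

[Lee believes]: functor Lee : <t,t>, argument believes : t; result t.
[book clever]: functor book : <<t,t>,<t,<e,t>>>, argument clever : <t,t>; result <t,<e,t>>.
[[Lee believes] [book clever]]: functor [book clever] : <t,<e,t>>, argument [Lee believes] : t; result <e,t>.

<e,t>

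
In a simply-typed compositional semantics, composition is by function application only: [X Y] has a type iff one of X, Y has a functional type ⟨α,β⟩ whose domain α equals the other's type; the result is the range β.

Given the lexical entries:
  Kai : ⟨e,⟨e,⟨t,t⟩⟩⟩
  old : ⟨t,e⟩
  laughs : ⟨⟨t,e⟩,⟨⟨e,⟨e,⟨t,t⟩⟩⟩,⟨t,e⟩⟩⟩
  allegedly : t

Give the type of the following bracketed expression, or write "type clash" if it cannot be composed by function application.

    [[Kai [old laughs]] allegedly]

[old laughs]: laughs is ⟨⟨t,e⟩,⟨⟨e,⟨e,⟨t,t⟩⟩⟩,⟨t,e⟩⟩⟩, old is ⟨t,e⟩; result ⟨⟨e,⟨e,⟨t,t⟩⟩⟩,⟨t,e⟩⟩.
[Kai [old laughs]]: [old laughs] is ⟨⟨e,⟨e,⟨t,t⟩⟩⟩,⟨t,e⟩⟩, Kai is ⟨e,⟨e,⟨t,t⟩⟩⟩; result ⟨t,e⟩.
[[Kai [old laughs]] allegedly]: [Kai [old laughs]] is ⟨t,e⟩, allegedly is t; result e.

e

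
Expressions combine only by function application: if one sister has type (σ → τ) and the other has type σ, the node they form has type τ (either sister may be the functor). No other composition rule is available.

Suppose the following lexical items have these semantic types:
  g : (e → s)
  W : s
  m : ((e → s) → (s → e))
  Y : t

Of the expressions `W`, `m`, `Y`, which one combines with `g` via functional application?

W : s — g needs e; W needs nothing (atomic); neither fits.
m — combines: m : ((e → s) → (s → e)) takes g : (e → s) as argument, giving (s → e).
Y : t — g needs e; Y needs nothing (atomic); neither fits.

m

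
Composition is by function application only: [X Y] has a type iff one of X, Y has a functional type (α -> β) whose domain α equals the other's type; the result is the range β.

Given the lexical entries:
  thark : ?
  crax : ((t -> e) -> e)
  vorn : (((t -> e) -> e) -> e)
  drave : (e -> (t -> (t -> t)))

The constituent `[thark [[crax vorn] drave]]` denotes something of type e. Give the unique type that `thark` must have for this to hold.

[thark [[crax vorn] drave]] must have type e. The sister [[crax vorn] drave] has type (t -> (t -> t)); that is not a function onto e, so thark must be the functor, of type ((t -> (t -> t)) -> e).

((t -> (t -> t)) -> e)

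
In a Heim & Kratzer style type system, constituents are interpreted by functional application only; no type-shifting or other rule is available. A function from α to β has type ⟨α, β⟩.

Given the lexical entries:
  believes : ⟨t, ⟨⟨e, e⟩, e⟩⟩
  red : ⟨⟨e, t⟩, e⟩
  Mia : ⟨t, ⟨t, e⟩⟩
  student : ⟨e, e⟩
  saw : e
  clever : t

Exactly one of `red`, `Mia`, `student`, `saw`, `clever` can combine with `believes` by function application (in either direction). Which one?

clever

red : ⟨⟨e, t⟩, e⟩ — does not combine with believes.
Mia : ⟨t, ⟨t, e⟩⟩ — does not combine with believes.
student : ⟨e, e⟩ — does not combine with believes.
saw : e — does not combine with believes.
clever — combines: believes : ⟨t, ⟨⟨e, e⟩, e⟩⟩ takes clever : t as argument, giving ⟨⟨e, e⟩, e⟩.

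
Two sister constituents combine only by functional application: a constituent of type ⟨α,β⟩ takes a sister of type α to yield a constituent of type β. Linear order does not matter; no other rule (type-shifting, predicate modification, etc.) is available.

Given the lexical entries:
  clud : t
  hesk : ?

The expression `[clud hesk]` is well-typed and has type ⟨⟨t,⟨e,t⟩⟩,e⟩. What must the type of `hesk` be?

[clud hesk] is required to be ⟨⟨t,⟨e,t⟩⟩,e⟩. clud : t cannot yield ⟨⟨t,⟨e,t⟩⟩,e⟩ as functor, so hesk : ⟨t,⟨⟨t,⟨e,t⟩⟩,e⟩⟩.

⟨t,⟨⟨t,⟨e,t⟩⟩,e⟩⟩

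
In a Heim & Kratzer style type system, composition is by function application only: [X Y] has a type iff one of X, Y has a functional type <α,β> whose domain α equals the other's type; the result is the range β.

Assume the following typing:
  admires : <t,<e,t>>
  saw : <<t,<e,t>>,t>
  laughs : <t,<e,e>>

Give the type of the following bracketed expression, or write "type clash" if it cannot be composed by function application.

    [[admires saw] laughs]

<e,e>

[admires saw]: <<t,<e,t>>,t> applied to <t,<e,t>> yields t.
[[admires saw] laughs]: <t,<e,e>> applied to t yields <e,e>.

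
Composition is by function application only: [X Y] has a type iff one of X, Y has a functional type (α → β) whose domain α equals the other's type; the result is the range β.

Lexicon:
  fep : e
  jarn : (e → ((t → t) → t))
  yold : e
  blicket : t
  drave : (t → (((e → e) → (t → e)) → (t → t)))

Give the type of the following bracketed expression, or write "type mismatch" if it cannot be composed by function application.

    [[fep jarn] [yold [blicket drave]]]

[fep jarn]: jarn is (e → ((t → t) → t)), fep is e; result ((t → t) → t).
[blicket drave]: drave is (t → (((e → e) → (t → e)) → (t → t))), blicket is t; result (((e → e) → (t → e)) → (t → t)).
At [yold [blicket drave]]: neither e nor (((e → e) → (t → e)) → (t → t)) can take the other as argument; the node is ill-typed.

type mismatch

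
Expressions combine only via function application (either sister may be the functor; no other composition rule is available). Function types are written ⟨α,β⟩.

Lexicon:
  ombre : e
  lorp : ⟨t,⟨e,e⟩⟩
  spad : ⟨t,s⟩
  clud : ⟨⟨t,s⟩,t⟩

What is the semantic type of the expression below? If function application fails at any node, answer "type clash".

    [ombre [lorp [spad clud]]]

e

[spad clud]: functor clud : ⟨⟨t,s⟩,t⟩, argument spad : ⟨t,s⟩; result t.
[lorp [spad clud]]: functor lorp : ⟨t,⟨e,e⟩⟩, argument [spad clud] : t; result ⟨e,e⟩.
[ombre [lorp [spad clud]]]: functor [lorp [spad clud]] : ⟨e,e⟩, argument ombre : e; result e.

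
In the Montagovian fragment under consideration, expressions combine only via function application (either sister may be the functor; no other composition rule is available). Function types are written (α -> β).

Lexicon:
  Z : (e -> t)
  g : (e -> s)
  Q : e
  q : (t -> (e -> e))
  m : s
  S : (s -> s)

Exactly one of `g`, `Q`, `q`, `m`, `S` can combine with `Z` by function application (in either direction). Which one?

Q

g : (e -> s) — no; Z wants e, and g wants e.
Q — combines: Z : (e -> t) takes Q : e as argument, giving t.
q : (t -> (e -> e)) — no; Z wants e, and q wants t.
m : s — no; Z wants e, and m wants nothing (atomic).
S : (s -> s) — no; Z wants e, and S wants s.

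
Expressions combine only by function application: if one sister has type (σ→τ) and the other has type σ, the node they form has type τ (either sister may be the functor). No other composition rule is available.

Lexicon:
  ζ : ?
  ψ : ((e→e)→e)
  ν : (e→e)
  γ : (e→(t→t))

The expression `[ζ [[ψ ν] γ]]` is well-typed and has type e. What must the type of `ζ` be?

((t→t)→e)

At [ζ [[ψ ν] γ]] (required: e): [[ψ ν] γ] is (t→t), which is not a function with range e; hence ζ is the functor — type ((t→t)→e).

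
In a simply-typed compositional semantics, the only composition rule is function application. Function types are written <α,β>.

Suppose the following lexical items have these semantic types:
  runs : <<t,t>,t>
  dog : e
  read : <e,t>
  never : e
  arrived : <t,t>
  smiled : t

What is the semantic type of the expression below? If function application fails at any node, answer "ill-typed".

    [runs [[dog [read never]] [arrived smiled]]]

[read never]: <e,t> applied to e yields t.
[dog [read never]]: e with t — neither is a function whose domain matches the other; composition fails here.

ill-typed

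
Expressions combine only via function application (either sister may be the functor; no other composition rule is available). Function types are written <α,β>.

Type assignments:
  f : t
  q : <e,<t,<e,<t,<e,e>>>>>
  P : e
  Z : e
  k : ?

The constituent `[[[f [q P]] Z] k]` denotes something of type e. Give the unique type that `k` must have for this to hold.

<<t,<e,e>>,e>

[[[f [q P]] Z] k] must have type e. The sister [[f [q P]] Z] has type <t,<e,e>>; that is not a function onto e, so k must be the functor, of type <<t,<e,e>>,e>.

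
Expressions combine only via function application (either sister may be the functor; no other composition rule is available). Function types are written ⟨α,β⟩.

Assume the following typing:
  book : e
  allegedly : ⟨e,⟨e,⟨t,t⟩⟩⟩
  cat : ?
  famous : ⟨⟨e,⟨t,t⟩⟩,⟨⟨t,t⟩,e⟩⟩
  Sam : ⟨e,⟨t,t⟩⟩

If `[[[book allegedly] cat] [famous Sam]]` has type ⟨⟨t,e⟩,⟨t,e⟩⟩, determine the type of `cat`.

⟨⟨e,⟨t,t⟩⟩,⟨⟨⟨t,t⟩,e⟩,⟨⟨t,e⟩,⟨t,e⟩⟩⟩⟩

[[[book allegedly] cat] [famous Sam]] is required to be ⟨⟨t,e⟩,⟨t,e⟩⟩. [famous Sam] : ⟨⟨t,t⟩,e⟩ cannot yield ⟨⟨t,e⟩,⟨t,e⟩⟩ as functor, so [[book allegedly] cat] : ⟨⟨⟨t,t⟩,e⟩,⟨⟨t,e⟩,⟨t,e⟩⟩⟩.
[[book allegedly] cat] is required to be ⟨⟨⟨t,t⟩,e⟩,⟨⟨t,e⟩,⟨t,e⟩⟩⟩. [book allegedly] : ⟨e,⟨t,t⟩⟩ cannot yield ⟨⟨⟨t,t⟩,e⟩,⟨⟨t,e⟩,⟨t,e⟩⟩⟩ as functor, so cat : ⟨⟨e,⟨t,t⟩⟩,⟨⟨⟨t,t⟩,e⟩,⟨⟨t,e⟩,⟨t,e⟩⟩⟩⟩.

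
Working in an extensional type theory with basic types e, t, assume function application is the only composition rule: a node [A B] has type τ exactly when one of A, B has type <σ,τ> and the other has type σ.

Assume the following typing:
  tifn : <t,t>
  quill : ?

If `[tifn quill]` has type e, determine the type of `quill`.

[tifn quill] must have type e. The sister tifn has type <t,t>; that is not a function onto e, so quill must be the functor, of type <<t,t>,e>.

<<t,t>,e>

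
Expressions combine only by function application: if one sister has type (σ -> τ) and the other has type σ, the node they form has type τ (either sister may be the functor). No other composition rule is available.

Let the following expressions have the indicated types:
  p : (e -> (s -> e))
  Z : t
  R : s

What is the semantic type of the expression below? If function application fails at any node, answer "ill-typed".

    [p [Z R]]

[Z R]: t with s — neither is a function whose domain matches the other; composition fails here.

ill-typed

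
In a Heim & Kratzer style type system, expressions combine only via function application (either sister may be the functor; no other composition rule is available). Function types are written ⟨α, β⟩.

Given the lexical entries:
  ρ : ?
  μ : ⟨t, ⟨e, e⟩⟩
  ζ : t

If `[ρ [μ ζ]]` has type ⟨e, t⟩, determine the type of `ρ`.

⟨⟨e, e⟩, ⟨e, t⟩⟩

[ρ [μ ζ]] must have type ⟨e, t⟩. The sister [μ ζ] has type ⟨e, e⟩; that is not a function onto ⟨e, t⟩, so ρ must be the functor, of type ⟨⟨e, e⟩, ⟨e, t⟩⟩.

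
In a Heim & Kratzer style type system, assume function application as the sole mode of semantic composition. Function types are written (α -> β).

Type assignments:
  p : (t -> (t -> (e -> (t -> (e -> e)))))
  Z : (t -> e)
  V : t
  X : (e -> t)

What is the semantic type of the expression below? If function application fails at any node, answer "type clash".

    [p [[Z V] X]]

(t -> (e -> (t -> (e -> e))))

[Z V]: Z is (t -> e), V is t; result e.
[[Z V] X]: X is (e -> t), [Z V] is e; result t.
[p [[Z V] X]]: p is (t -> (t -> (e -> (t -> (e -> e))))), [[Z V] X] is t; result (t -> (e -> (t -> (e -> e)))).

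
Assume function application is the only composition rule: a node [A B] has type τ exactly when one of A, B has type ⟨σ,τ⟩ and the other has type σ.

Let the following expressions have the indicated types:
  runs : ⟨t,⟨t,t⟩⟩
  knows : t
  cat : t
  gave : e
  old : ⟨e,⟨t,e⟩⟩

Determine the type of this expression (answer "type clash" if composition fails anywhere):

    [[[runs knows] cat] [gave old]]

e

[runs knows]: runs is ⟨t,⟨t,t⟩⟩, knows is t; result ⟨t,t⟩.
[[runs knows] cat]: [runs knows] is ⟨t,t⟩, cat is t; result t.
[gave old]: old is ⟨e,⟨t,e⟩⟩, gave is e; result ⟨t,e⟩.
[[[runs knows] cat] [gave old]]: [gave old] is ⟨t,e⟩, [[runs knows] cat] is t; result e.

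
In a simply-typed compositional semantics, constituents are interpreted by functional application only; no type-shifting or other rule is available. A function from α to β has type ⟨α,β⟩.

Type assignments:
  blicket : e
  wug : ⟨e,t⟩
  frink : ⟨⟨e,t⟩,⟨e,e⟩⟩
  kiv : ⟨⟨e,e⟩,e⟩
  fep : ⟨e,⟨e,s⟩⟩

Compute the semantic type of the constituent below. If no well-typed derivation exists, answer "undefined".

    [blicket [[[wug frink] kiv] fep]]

[wug frink]: functor frink : ⟨⟨e,t⟩,⟨e,e⟩⟩, argument wug : ⟨e,t⟩; result ⟨e,e⟩.
[[wug frink] kiv]: functor kiv : ⟨⟨e,e⟩,e⟩, argument [wug frink] : ⟨e,e⟩; result e.
[[[wug frink] kiv] fep]: functor fep : ⟨e,⟨e,s⟩⟩, argument [[wug frink] kiv] : e; result ⟨e,s⟩.
[blicket [[[wug frink] kiv] fep]]: functor [[[wug frink] kiv] fep] : ⟨e,s⟩, argument blicket : e; result s.

s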